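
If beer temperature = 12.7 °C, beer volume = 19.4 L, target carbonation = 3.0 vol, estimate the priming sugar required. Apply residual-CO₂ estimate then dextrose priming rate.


residual = 14.695·(0.01821 + 0.09011·e^(−0.04·T));  sugar = (target − residual)·4.0·V
residual = 14.695·(0.01821 + 0.09011·e^(−0.04·12.7)) = 1.0643
sugar = (3.0 − 1.0643)·4.0·19.4

150.2069 g


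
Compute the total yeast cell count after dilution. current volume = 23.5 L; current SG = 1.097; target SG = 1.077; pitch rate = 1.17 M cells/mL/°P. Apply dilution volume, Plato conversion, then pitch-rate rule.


V_w = V·((SG_c−1)/(SG_t−1)−1);  °P = 259 − 259/SG_t;  cells = rate·(V+V_w)·°P
V_w = 23.5·((1.097−1)/(1.077−1)−1) = 6.1039
V_final = 23.5 + 6.1039 = 29.6039
°P = 259 − 259/1.077 = 18.5172
cells = 1.17·29.6039·18.5172

641.3713 billion cells


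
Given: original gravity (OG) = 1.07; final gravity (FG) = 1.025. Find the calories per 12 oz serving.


ABW = (OG−FG)·131.25·0.79/FG;  °P = 259 − 259/SG (for OG→OE and FG→AE);  RE = 0.1808·OE + 0.8192·AE;  Cal = (6.9·ABW + 4·(RE−0.1))·FG·3.55
ABW = (1.07 − 1.025)·131.25·0.79/1.025 = 4.5521
OE = 259 − 259/1.07 = 16.9439 °P
AE = 259 − 259/1.025 = 6.3171 °P
RE = 0.1808·16.9439 + 0.8192·6.3171 = 8.2384 °P
Cal = (6.9·4.5521 + 4·(8.2384−0.1))·1.025·3.55

232.7467 kcal


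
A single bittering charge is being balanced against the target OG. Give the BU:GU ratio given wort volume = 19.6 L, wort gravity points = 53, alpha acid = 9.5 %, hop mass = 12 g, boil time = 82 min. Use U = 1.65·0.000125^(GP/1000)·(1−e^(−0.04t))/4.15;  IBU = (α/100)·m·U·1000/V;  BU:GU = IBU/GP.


U = 1.65·0.000125^(53/1000)·(1−e^(−0.04·82))/4.15 = 0.2376
IBU = (9.5/100)·12·0.2376·1000/19.6 = 13.8218
BU:GU = 13.8218/53

0.2608


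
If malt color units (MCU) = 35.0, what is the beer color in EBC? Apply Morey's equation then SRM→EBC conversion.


SRM = 1.4922·MCU^0.6859;  EBC = SRM·1.97
SRM = 1.4922·35.0^0.6859 = 17.0963
EBC = 17.0963·1.97

33.6798 EBC


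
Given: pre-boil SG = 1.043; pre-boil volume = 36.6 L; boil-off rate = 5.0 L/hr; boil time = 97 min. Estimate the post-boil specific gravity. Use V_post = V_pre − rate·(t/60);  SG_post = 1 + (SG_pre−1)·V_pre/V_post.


V_post = 36.6 − 5.0·(97/60) = 28.5167
SG_post = 1 + (1.043 − 1)·36.6/28.5167

1.0552


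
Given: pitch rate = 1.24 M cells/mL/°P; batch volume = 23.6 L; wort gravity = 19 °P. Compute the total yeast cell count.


cells (billions) = rate · V_L · °P
cells = 1.24 · 23.6 · 19

556.0160 billion cells


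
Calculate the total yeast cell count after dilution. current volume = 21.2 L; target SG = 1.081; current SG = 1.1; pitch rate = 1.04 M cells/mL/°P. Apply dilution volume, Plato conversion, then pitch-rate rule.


V_w = V·((SG_c−1)/(SG_t−1)−1);  °P = 259 − 259/SG_t;  cells = rate·(V+V_w)·°P
V_w = 21.2·((1.1−1)/(1.081−1)−1) = 4.9728
V_final = 21.2 + 4.9728 = 26.1728
°P = 259 − 259/1.081 = 19.4070
cells = 1.04·26.1728·19.4070

528.2546 billion cells


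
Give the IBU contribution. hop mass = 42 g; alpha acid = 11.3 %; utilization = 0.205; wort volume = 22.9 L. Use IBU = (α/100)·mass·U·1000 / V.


IBU = (11.3/100)·42·0.205·1000 / 22.9

42.4860 IBU


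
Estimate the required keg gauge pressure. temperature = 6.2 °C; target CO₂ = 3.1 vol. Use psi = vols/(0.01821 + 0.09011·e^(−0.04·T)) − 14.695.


psi = 3.1/(0.01821 + 0.09011·e^(−0.04·6.2)) − 14.695

20.3221 psi


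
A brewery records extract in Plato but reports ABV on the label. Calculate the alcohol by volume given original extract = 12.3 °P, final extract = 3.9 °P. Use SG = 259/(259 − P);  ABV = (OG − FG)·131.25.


OG = 259/(259 − 12.3) = 1.0499
FG = 259/(259 − 3.9) = 1.0153
ABV = (1.0499 − 1.0153)·131.25

4.5373 % ABV


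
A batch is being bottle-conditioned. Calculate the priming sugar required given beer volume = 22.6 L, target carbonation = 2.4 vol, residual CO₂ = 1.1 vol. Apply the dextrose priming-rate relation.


sugar = (target − residual)·4.0·V
sugar = (2.4 − 1.1)·4.0·22.6

117.5200 g


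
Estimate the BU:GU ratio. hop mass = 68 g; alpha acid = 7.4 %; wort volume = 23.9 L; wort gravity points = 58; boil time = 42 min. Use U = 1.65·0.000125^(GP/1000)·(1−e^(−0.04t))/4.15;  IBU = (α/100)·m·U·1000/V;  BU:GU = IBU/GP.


U = 1.65·0.000125^(58/1000)·(1−e^(−0.04·42))/4.15 = 0.1921
IBU = (7.4/100)·68·0.1921·1000/23.9 = 40.4412
BU:GU = 40.4412/58

0.6973


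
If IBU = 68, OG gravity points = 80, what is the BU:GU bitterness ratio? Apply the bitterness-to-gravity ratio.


BU:GU = IBU / OG_points
BU:GU = 68 / 80

0.8500


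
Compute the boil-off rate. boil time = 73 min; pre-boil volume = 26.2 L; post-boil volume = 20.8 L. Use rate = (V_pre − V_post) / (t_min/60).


rate = (26.2 − 20.8) / (73/60)

4.4384 L/hr


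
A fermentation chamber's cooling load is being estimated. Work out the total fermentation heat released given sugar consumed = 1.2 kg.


Q = m_sugar · 590 kJ/kg
Q = 1.2 · 590

708.0000 kJ


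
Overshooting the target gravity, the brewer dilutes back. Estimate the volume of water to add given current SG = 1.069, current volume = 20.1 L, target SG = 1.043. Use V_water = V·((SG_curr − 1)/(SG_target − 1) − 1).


V_water = 20.1·((1.069 − 1)/(1.043 − 1) − 1)

12.1535 L


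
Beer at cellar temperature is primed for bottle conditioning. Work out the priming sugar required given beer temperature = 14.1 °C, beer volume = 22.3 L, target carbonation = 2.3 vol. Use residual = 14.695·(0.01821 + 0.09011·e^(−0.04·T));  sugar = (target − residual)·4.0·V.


residual = 14.695·(0.01821 + 0.09011·e^(−0.04·14.1)) = 1.0210
sugar = (2.3 − 1.0210)·4.0·22.3

114.0910 g


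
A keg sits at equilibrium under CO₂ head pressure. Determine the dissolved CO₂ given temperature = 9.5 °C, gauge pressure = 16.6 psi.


vols = (P + 14.695)·(0.01821 + 0.09011·e^(−0.04·T))
vols = (16.6 + 14.695)·(0.01821 + 0.09011·e^(−0.04·9.5))

2.4984 volumes


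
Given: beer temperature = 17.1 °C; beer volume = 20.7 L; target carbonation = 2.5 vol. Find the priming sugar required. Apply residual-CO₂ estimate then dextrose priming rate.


residual = 14.695·(0.01821 + 0.09011·e^(−0.04·T));  sugar = (target − residual)·4.0·V
residual = 14.695·(0.01821 + 0.09011·e^(−0.04·17.1)) = 0.9358
sugar = (2.5 − 0.9358)·4.0·20.7

129.5188 g


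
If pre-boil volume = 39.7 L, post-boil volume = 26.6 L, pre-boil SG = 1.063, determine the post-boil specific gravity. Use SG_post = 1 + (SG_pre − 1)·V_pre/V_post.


pts_pre = (1.063 − 1)·1000 = 63.0000
pts_post = 63.0000·39.7/26.6 = 94.0263
SG_post = 1 + 94.0263/1000

1.0940


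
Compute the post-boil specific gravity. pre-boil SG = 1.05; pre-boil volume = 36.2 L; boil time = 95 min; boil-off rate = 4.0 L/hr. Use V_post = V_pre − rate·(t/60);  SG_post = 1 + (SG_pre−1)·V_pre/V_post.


V_post = 36.2 − 4.0·(95/60) = 29.8667
SG_post = 1 + (1.05 − 1)·36.2/29.8667

1.0606


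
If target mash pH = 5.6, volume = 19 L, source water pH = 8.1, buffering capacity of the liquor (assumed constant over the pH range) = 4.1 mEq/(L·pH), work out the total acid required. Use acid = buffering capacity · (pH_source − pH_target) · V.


acid = 4.1 · (8.1 − 5.6) · 19

194.7500 mEq


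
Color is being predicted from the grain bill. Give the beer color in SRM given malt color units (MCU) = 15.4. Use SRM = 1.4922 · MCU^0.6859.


SRM = 1.4922 · 15.4^0.6859

9.7353 SRM


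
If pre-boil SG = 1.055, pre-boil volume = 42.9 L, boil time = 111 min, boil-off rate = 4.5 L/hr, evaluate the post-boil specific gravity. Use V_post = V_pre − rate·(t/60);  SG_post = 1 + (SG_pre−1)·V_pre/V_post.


V_post = 42.9 − 4.5·(111/60) = 34.5750
SG_post = 1 + (1.055 − 1)·42.9/34.5750

1.0682


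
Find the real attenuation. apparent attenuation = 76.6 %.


RA = AA · 0.8192
RA = 76.6 · 0.8192

62.7507 %


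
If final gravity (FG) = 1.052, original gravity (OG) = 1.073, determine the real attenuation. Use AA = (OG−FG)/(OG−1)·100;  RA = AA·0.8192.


AA = (1.073 − 1.052)/(1.073 − 1)·100 = 28.7671
RA = 28.7671·0.8192

23.5660 %


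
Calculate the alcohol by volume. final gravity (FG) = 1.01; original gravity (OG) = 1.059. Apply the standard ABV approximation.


ABV = (OG − FG) · 131.25
ABV = (1.059 − 1.01) · 131.25

6.4312 % ABV


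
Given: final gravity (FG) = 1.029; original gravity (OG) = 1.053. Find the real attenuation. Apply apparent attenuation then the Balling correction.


AA = (OG−FG)/(OG−1)·100;  RA = AA·0.8192
AA = (1.053 − 1.029)/(1.053 − 1)·100 = 45.2830
RA = 45.2830·0.8192

37.0958 %


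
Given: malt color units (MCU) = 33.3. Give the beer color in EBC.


SRM = 1.4922·MCU^0.6859;  EBC = SRM·1.97
SRM = 1.4922·33.3^0.6859 = 16.5223
EBC = 16.5223·1.97

32.5490 EBC


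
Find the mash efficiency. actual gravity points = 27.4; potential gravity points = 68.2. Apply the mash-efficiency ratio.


efficiency = actual / potential × 100
efficiency = 27.4 / 68.2 × 100

40.1760 %


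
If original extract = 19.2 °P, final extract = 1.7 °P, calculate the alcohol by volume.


SG = 259/(259 − P);  ABV = (OG − FG)·131.25
OG = 259/(259 − 19.2) = 1.0801
FG = 259/(259 − 1.7) = 1.0066
ABV = (1.0801 − 1.0066)·131.25

9.6416 % ABV


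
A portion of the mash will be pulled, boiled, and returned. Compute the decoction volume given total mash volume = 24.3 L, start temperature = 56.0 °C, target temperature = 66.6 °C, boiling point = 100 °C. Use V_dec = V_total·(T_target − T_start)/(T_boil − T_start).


V_dec = 24.3·(66.6 − 56.0)/(100 − 56.0)

5.8541 L


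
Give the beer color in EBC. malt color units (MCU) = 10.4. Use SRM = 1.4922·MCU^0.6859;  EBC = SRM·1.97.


SRM = 1.4922·10.4^0.6859 = 7.4372
EBC = 7.4372·1.97

14.6513 EBC


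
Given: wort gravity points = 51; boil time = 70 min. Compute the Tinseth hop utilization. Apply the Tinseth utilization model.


U = 1.65·0.000125^(GP/1000) · (1 − e^(−0.04·t))/4.15
bigness = 1.65·0.000125^(51/1000) = 1.0433
boil_factor = (1 − e^(−0.04·70))/4.15 = 0.2263
U = 1.0433 · 0.2263

0.2361


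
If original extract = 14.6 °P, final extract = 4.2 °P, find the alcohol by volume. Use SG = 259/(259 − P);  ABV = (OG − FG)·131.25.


OG = 259/(259 − 14.6) = 1.0597
FG = 259/(259 − 4.2) = 1.0165
ABV = (1.0597 − 1.0165)·131.25

5.6772 % ABV


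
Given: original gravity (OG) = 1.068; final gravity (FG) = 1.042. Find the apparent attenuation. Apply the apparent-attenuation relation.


AA = (OG − FG)/(OG − 1) · 100
AA = (1.068 − 1.042)/(1.068 − 1) · 100

38.2353 %


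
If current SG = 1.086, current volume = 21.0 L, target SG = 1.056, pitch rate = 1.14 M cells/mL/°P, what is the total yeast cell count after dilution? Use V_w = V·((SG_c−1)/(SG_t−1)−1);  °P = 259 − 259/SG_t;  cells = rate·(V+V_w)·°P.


V_w = 21.0·((1.086−1)/(1.056−1)−1) = 11.2500
V_final = 21.0 + 11.2500 = 32.2500
°P = 259 − 259/1.056 = 13.7348
cells = 1.14·32.2500·13.7348

504.9617 billion cells


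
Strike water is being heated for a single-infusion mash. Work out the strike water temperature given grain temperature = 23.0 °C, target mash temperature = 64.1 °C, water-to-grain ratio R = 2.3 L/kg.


T_strike = (0.41/R)·(T_mash − T_grain) + T_mash
T_strike = (0.41/2.3)·(64.1 − 23.0) + 64.1

71.4265 °C


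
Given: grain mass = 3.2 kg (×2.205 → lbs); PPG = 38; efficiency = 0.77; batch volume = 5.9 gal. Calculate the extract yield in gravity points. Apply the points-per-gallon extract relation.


points = lbs × PPG × eff / vol
lbs = 3.2 × 2.205 = 7.0560
points = 7.0560 × 38 × 0.77 / 5.9

34.9930 points


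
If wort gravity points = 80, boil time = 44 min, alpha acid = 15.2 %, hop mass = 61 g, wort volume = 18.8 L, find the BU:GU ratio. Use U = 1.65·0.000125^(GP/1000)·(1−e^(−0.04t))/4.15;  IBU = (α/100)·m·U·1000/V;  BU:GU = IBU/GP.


U = 1.65·0.000125^(80/1000)·(1−e^(−0.04·44))/4.15 = 0.1604
IBU = (15.2/100)·61·0.1604·1000/18.8 = 79.1063
BU:GU = 79.1063/80

0.9888


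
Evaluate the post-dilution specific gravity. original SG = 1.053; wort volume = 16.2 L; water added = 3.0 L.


SG_new = 1 + (SG_old − 1)·V_old/(V_old + V_water)
pts = (1.053 − 1)·1000·16.2/(16.2 + 3.0) = 44.7187
SG_new = 1 + 44.7187/1000

1.0447


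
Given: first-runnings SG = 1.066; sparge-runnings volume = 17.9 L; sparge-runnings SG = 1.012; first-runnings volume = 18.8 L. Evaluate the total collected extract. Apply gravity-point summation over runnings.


total = Σ (SG_i − 1)·1000·V_i
first = (1.066 − 1)·1000·18.8 = 1240.8000
sparge = (1.012 − 1)·1000·17.9 = 214.8000
total = 1240.8000 + 214.8000

1455.6000 gravity·L


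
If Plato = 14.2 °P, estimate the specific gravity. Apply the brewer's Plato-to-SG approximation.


SG = 259/(259 − P)
SG = 259/(259 − 14.2)

1.0580


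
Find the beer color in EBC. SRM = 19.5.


EBC = SRM · 1.97
EBC = 19.5 · 1.97

38.4150 EBC


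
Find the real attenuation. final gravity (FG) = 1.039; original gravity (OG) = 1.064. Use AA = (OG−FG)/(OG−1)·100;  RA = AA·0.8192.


AA = (1.064 − 1.039)/(1.064 − 1)·100 = 39.0625
RA = 39.0625·0.8192

32.0000 %


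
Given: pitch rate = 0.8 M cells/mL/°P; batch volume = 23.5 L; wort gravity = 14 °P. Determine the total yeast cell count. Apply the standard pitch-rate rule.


cells (billions) = rate · V_L · °P
cells = 0.8 · 23.5 · 14

263.2000 billion cells


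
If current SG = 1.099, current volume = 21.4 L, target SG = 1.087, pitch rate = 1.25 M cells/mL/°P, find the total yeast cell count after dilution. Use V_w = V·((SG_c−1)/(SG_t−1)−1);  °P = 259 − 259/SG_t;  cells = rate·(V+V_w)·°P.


V_w = 21.4·((1.099−1)/(1.087−1)−1) = 2.9517
V_final = 21.4 + 2.9517 = 24.3517
°P = 259 − 259/1.087 = 20.7295
cells = 1.25·24.3517·20.7295

630.9998 billion cells


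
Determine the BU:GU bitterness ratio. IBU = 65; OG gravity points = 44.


BU:GU = IBU / OG_points
BU:GU = 65 / 44

1.4773


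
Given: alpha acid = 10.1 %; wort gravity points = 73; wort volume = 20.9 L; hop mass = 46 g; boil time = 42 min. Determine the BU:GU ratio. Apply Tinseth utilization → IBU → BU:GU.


U = 1.65·0.000125^(GP/1000)·(1−e^(−0.04t))/4.15;  IBU = (α/100)·m·U·1000/V;  BU:GU = IBU/GP
U = 1.65·0.000125^(73/1000)·(1−e^(−0.04·42))/4.15 = 0.1679
IBU = (10.1/100)·46·0.1679·1000/20.9 = 37.3137
BU:GU = 37.3137/73

0.5111


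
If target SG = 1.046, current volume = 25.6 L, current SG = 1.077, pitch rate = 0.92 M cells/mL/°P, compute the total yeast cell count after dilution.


V_w = V·((SG_c−1)/(SG_t−1)−1);  °P = 259 − 259/SG_t;  cells = rate·(V+V_w)·°P
V_w = 25.6·((1.077−1)/(1.046−1)−1) = 17.2522
V_final = 25.6 + 17.2522 = 42.8522
°P = 259 − 259/1.046 = 11.3901
cells = 0.92·42.8522·11.3901

449.0416 billion cells


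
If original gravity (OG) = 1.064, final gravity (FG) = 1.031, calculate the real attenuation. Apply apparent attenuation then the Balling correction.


AA = (OG−FG)/(OG−1)·100;  RA = AA·0.8192
AA = (1.064 − 1.031)/(1.064 − 1)·100 = 51.5625
RA = 51.5625·0.8192

42.2400 %


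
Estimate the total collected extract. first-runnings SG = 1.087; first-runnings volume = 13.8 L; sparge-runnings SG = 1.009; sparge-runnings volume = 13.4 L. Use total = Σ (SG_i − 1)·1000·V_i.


first = (1.087 − 1)·1000·13.8 = 1200.6000
sparge = (1.009 − 1)·1000·13.4 = 120.6000
total = 1200.6000 + 120.6000

1321.2000 gravity·L


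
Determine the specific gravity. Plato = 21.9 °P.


SG = 259/(259 − P)
SG = 259/(259 − 21.9)

1.0924


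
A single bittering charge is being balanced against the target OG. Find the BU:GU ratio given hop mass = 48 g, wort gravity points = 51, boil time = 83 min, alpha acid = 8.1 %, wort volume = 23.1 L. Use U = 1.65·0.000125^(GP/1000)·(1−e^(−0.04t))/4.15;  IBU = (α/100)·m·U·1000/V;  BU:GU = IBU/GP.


U = 1.65·0.000125^(51/1000)·(1−e^(−0.04·83))/4.15 = 0.2423
IBU = (8.1/100)·48·0.2423·1000/23.1 = 40.7850
BU:GU = 40.7850/51

0.7997


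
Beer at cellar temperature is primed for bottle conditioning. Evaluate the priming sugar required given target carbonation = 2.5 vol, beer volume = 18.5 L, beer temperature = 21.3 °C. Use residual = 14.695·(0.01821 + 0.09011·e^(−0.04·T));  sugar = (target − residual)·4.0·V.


residual = 14.695·(0.01821 + 0.09011·e^(−0.04·21.3)) = 0.8324
sugar = (2.5 − 0.8324)·4.0·18.5

123.3999 g


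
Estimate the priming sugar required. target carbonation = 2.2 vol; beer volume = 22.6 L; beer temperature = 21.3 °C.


residual = 14.695·(0.01821 + 0.09011·e^(−0.04·T));  sugar = (target − residual)·4.0·V
residual = 14.695·(0.01821 + 0.09011·e^(−0.04·21.3)) = 0.8324
sugar = (2.2 − 0.8324)·4.0·22.6

123.6280 g


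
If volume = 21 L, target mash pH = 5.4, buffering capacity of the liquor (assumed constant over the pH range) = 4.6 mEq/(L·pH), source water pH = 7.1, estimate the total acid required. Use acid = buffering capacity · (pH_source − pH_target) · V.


acid = 4.6 · (7.1 − 5.4) · 21

164.2200 mEq


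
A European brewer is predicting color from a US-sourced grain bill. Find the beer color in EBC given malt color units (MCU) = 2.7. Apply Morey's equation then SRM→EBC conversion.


SRM = 1.4922·MCU^0.6859;  EBC = SRM·1.97
SRM = 1.4922·2.7^0.6859 = 2.9492
EBC = 2.9492·1.97

5.8099 EBC


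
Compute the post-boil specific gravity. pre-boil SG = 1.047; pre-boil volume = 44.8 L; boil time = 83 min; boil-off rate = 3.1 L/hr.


V_post = V_pre − rate·(t/60);  SG_post = 1 + (SG_pre−1)·V_pre/V_post
V_post = 44.8 − 3.1·(83/60) = 40.5117
SG_post = 1 + (1.047 − 1)·44.8/40.5117

1.0520


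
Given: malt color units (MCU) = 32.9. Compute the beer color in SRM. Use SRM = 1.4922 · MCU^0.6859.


SRM = 1.4922 · 32.9^0.6859

16.3860 SRM


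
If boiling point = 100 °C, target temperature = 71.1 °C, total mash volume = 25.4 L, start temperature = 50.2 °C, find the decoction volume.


V_dec = V_total·(T_target − T_start)/(T_boil − T_start)
V_dec = 25.4·(71.1 − 50.2)/(100 − 50.2)

10.6598 L


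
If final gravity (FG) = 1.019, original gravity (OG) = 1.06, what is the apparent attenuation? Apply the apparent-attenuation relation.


AA = (OG − FG)/(OG − 1) · 100
AA = (1.06 − 1.019)/(1.06 − 1) · 100

68.3333 %


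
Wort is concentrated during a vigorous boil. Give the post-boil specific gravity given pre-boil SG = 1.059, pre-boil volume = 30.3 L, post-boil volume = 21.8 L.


SG_post = 1 + (SG_pre − 1)·V_pre/V_post
pts_pre = (1.059 − 1)·1000 = 59.0000
pts_post = 59.0000·30.3/21.8 = 82.0046
SG_post = 1 + 82.0046/1000

1.0820


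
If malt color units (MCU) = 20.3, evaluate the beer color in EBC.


SRM = 1.4922·MCU^0.6859;  EBC = SRM·1.97
SRM = 1.4922·20.3^0.6859 = 11.7663
EBC = 11.7663·1.97

23.1795 EBC


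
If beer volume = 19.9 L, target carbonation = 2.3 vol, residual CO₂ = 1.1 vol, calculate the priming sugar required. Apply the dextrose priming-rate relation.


sugar = (target − residual)·4.0·V
sugar = (2.3 − 1.1)·4.0·19.9

95.5200 g


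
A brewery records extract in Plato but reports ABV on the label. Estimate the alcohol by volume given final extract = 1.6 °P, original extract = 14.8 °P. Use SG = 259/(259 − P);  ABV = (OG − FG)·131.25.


OG = 259/(259 − 14.8) = 1.0606
FG = 259/(259 − 1.6) = 1.0062
ABV = (1.0606 − 1.0062)·131.25

7.1387 % ABV


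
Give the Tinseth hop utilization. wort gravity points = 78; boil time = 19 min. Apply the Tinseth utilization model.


U = 1.65·0.000125^(GP/1000) · (1 − e^(−0.04·t))/4.15
bigness = 1.65·0.000125^(78/1000) = 0.8185
boil_factor = (1 − e^(−0.04·19))/4.15 = 0.1283
U = 0.8185 · 0.1283

0.1050


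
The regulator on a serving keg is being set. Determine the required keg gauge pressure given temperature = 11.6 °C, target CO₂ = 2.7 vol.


psi = vols/(0.01821 + 0.09011·e^(−0.04·T)) − 14.695
psi = 2.7/(0.01821 + 0.09011·e^(−0.04·11.6)) − 14.695

21.3685 psi


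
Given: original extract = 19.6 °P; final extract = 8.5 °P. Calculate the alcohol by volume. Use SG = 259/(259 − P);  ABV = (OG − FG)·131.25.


OG = 259/(259 − 19.6) = 1.0819
FG = 259/(259 − 8.5) = 1.0339
ABV = (1.0819 − 1.0339)·131.25

6.2920 % ABV


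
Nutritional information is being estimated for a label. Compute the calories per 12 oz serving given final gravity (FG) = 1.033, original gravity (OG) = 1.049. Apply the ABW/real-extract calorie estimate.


ABW = (OG−FG)·131.25·0.79/FG;  °P = 259 − 259/SG (for OG→OE and FG→AE);  RE = 0.1808·OE + 0.8192·AE;  Cal = (6.9·ABW + 4·(RE−0.1))·FG·3.55
ABW = (1.049 − 1.033)·131.25·0.79/1.033 = 1.6060
OE = 259 − 259/1.049 = 12.0982 °P
AE = 259 − 259/1.033 = 8.2740 °P
RE = 0.1808·12.0982 + 0.8192·8.2740 = 8.9654 °P
Cal = (6.9·1.6060 + 4·(8.9654−0.1))·1.033·3.55

170.6799 kcal


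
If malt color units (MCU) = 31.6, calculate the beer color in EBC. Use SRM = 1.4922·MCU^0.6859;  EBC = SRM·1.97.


SRM = 1.4922·31.6^0.6859 = 15.9390
EBC = 15.9390·1.97

31.3999 EBC


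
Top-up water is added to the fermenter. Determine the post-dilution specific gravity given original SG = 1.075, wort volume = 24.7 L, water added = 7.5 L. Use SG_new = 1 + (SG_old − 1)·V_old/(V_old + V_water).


pts = (1.075 − 1)·1000·24.7/(24.7 + 7.5) = 57.5311
SG_new = 1 + 57.5311/1000

1.0575


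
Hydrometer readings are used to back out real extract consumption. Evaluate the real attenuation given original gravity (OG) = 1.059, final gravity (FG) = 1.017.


AA = (OG−FG)/(OG−1)·100;  RA = AA·0.8192
AA = (1.059 − 1.017)/(1.059 − 1)·100 = 71.1864
RA = 71.1864·0.8192

58.3159 %


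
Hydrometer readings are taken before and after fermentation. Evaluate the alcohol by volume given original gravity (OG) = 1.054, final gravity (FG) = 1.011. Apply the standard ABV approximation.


ABV = (OG − FG) · 131.25
ABV = (1.054 − 1.011) · 131.25

5.6438 % ABV


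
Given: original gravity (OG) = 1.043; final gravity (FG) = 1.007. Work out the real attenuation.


AA = (OG−FG)/(OG−1)·100;  RA = AA·0.8192
AA = (1.043 − 1.007)/(1.043 − 1)·100 = 83.7209
RA = 83.7209·0.8192

68.5842 %


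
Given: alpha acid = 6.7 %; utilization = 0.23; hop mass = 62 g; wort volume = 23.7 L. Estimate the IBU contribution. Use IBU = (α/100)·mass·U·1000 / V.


IBU = (6.7/100)·62·0.23·1000 / 23.7

40.3131 IBU


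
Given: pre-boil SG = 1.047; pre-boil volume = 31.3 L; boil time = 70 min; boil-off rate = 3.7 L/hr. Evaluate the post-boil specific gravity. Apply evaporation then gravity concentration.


V_post = V_pre − rate·(t/60);  SG_post = 1 + (SG_pre−1)·V_pre/V_post
V_post = 31.3 − 3.7·(70/60) = 26.9833
SG_post = 1 + (1.047 − 1)·31.3/26.9833

1.0545


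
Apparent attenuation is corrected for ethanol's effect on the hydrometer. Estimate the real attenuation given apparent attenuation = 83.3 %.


RA = AA · 0.8192
RA = 83.3 · 0.8192

68.2394 %


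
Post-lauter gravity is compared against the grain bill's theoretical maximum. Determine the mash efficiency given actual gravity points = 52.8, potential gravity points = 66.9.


efficiency = actual / potential × 100
efficiency = 52.8 / 66.9 × 100

78.9238 %


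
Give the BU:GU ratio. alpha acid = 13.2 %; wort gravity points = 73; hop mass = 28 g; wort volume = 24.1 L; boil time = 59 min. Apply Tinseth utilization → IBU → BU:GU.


U = 1.65·0.000125^(GP/1000)·(1−e^(−0.04t))/4.15;  IBU = (α/100)·m·U·1000/V;  BU:GU = IBU/GP
U = 1.65·0.000125^(73/1000)·(1−e^(−0.04·59))/4.15 = 0.1868
IBU = (13.2/100)·28·0.1868·1000/24.1 = 28.6518
BU:GU = 28.6518/73

0.3925


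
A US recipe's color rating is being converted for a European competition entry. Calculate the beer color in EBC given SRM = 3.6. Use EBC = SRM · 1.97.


EBC = 3.6 · 1.97

7.0920 EBC


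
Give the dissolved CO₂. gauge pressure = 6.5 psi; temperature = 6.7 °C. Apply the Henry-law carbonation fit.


vols = (P + 14.695)·(0.01821 + 0.09011·e^(−0.04·T))
vols = (6.5 + 14.695)·(0.01821 + 0.09011·e^(−0.04·6.7))

1.8468 volumes


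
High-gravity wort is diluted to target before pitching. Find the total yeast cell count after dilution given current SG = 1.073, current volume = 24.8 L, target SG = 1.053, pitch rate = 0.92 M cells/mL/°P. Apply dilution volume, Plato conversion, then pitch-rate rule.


V_w = V·((SG_c−1)/(SG_t−1)−1);  °P = 259 − 259/SG_t;  cells = rate·(V+V_w)·°P
V_w = 24.8·((1.073−1)/(1.053−1)−1) = 9.3585
V_final = 24.8 + 9.3585 = 34.1585
°P = 259 − 259/1.053 = 13.0361
cells = 0.92·34.1585·13.0361

409.6696 billion cells


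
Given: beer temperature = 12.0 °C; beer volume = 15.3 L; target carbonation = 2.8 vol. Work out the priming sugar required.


residual = 14.695·(0.01821 + 0.09011·e^(−0.04·T));  sugar = (target − residual)·4.0·V
residual = 14.695·(0.01821 + 0.09011·e^(−0.04·12.0)) = 1.0870
sugar = (2.8 − 1.0870)·4.0·15.3

104.8375 g


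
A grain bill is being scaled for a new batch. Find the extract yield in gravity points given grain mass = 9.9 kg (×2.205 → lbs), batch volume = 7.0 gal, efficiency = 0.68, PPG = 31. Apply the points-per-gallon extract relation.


points = lbs × PPG × eff / vol
lbs = 9.9 × 2.205 = 21.8295
points = 21.8295 × 31 × 0.68 / 7.0

65.7380 points


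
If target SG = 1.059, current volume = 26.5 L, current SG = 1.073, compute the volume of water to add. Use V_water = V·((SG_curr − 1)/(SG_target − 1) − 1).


V_water = 26.5·((1.073 − 1)/(1.059 − 1) − 1)

6.2881 L


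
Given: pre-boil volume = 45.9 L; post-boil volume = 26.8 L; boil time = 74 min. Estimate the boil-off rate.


rate = (V_pre − V_post) / (t_min/60)
rate = (45.9 − 26.8) / (74/60)

15.4865 L/hr


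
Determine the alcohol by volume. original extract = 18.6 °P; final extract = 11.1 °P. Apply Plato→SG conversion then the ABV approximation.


SG = 259/(259 − P);  ABV = (OG − FG)·131.25
OG = 259/(259 − 18.6) = 1.0774
FG = 259/(259 − 11.1) = 1.0448
ABV = (1.0774 − 1.0448)·131.25

4.2781 % ABV


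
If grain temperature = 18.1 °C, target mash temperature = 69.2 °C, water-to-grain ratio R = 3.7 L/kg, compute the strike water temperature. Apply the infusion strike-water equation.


T_strike = (0.41/R)·(T_mash − T_grain) + T_mash
T_strike = (0.41/3.7)·(69.2 − 18.1) + 69.2

74.8624 °C


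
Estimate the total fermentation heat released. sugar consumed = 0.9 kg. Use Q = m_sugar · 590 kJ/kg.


Q = 0.9 · 590

531.0000 kJ


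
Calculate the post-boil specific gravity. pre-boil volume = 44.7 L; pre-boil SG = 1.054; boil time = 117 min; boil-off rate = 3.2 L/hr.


V_post = V_pre − rate·(t/60);  SG_post = 1 + (SG_pre−1)·V_pre/V_post
V_post = 44.7 − 3.2·(117/60) = 38.4600
SG_post = 1 + (1.054 − 1)·44.7/38.4600

1.0628


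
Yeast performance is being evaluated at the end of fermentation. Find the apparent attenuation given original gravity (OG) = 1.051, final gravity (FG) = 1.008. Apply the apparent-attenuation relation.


AA = (OG − FG)/(OG − 1) · 100
AA = (1.051 − 1.008)/(1.051 − 1) · 100

84.3137 %


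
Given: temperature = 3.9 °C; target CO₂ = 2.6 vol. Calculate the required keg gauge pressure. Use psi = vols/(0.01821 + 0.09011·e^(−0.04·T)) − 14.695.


psi = 2.6/(0.01821 + 0.09011·e^(−0.04·3.9)) − 14.695

12.5860 psi


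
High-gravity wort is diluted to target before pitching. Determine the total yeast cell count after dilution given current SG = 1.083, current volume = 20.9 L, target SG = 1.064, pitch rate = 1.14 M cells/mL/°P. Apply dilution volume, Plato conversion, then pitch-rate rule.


V_w = V·((SG_c−1)/(SG_t−1)−1);  °P = 259 − 259/SG_t;  cells = rate·(V+V_w)·°P
V_w = 20.9·((1.083−1)/(1.064−1)−1) = 6.2047
V_final = 20.9 + 6.2047 = 27.1047
°P = 259 − 259/1.064 = 15.5789
cells = 1.14·27.1047·15.5789

481.3792 billion cells


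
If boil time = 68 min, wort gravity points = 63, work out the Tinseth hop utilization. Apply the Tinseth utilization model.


U = 1.65·0.000125^(GP/1000) · (1 − e^(−0.04·t))/4.15
bigness = 1.65·0.000125^(63/1000) = 0.9367
boil_factor = (1 − e^(−0.04·68))/4.15 = 0.2251
U = 0.9367 · 0.2251

0.2108


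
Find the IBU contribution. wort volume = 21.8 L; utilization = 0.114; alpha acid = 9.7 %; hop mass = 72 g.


IBU = (α/100)·mass·U·1000 / V
IBU = (9.7/100)·72·0.114·1000 / 21.8

36.5218 IBU


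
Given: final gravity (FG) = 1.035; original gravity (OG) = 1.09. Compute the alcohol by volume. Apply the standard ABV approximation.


ABV = (OG − FG) · 131.25
ABV = (1.09 − 1.035) · 131.25

7.2188 % ABV


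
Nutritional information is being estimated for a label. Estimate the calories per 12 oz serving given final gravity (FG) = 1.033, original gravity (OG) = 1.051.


ABW = (OG−FG)·131.25·0.79/FG;  °P = 259 − 259/SG (for OG→OE and FG→AE);  RE = 0.1808·OE + 0.8192·AE;  Cal = (6.9·ABW + 4·(RE−0.1))·FG·3.55
ABW = (1.051 − 1.033)·131.25·0.79/1.033 = 1.8068
OE = 259 − 259/1.051 = 12.5680 °P
AE = 259 − 259/1.033 = 8.2740 °P
RE = 0.1808·12.5680 + 0.8192·8.2740 = 9.0503 °P
Cal = (6.9·1.8068 + 4·(9.0503−0.1))·1.033·3.55

177.0056 kcal


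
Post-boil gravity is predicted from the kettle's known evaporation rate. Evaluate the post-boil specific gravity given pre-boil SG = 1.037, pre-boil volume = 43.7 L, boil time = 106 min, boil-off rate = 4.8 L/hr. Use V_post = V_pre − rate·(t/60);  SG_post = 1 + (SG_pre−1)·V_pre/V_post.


V_post = 43.7 − 4.8·(106/60) = 35.2200
SG_post = 1 + (1.037 − 1)·43.7/35.2200

1.0459


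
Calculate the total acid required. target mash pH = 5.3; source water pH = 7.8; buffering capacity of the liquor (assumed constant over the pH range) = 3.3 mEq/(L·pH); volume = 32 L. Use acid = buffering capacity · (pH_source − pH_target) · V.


acid = 3.3 · (7.8 − 5.3) · 32

264.0000 mEq


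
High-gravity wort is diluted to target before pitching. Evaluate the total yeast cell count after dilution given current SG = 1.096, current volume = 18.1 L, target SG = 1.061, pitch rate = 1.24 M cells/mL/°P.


V_w = V·((SG_c−1)/(SG_t−1)−1);  °P = 259 − 259/SG_t;  cells = rate·(V+V_w)·°P
V_w = 18.1·((1.096−1)/(1.061−1)−1) = 10.3852
V_final = 18.1 + 10.3852 = 28.4852
°P = 259 − 259/1.061 = 14.8907
cells = 1.24·28.4852·14.8907

525.9638 billion cells


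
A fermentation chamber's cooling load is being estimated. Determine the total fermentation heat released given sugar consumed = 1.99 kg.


Q = m_sugar · 590 kJ/kg
Q = 1.99 · 590

1174.1000 kJ


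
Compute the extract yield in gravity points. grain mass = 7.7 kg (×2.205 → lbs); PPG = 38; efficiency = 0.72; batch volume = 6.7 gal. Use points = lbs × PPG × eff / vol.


lbs = 7.7 × 2.205 = 16.9785
points = 16.9785 × 38 × 0.72 / 6.7

69.3331 points


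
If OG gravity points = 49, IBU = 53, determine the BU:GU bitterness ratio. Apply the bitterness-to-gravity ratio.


BU:GU = IBU / OG_points
BU:GU = 53 / 49

1.0816


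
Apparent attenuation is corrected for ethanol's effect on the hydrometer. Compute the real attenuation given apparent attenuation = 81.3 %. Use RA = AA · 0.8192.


RA = 81.3 · 0.8192

66.6010 %


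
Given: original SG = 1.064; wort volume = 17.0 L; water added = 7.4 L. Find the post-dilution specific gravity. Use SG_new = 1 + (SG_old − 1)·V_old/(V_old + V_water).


pts = (1.064 − 1)·1000·17.0/(17.0 + 7.4) = 44.5902
SG_new = 1 + 44.5902/1000

1.0446


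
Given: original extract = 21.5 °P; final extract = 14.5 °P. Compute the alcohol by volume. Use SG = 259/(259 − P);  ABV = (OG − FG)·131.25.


OG = 259/(259 − 21.5) = 1.0905
FG = 259/(259 − 14.5) = 1.0593
ABV = (1.0905 − 1.0593)·131.25

4.0978 % ABV


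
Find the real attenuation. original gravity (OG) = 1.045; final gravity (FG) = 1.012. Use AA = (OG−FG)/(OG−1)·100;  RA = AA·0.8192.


AA = (1.045 − 1.012)/(1.045 − 1)·100 = 73.3333
RA = 73.3333·0.8192

60.0747 %


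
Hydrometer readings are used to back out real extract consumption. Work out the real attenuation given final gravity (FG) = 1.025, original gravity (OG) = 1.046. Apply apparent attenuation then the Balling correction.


AA = (OG−FG)/(OG−1)·100;  RA = AA·0.8192
AA = (1.046 − 1.025)/(1.046 − 1)·100 = 45.6522
RA = 45.6522·0.8192

37.3983 %


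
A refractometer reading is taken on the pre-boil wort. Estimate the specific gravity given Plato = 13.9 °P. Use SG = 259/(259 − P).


SG = 259/(259 − 13.9)

1.0567


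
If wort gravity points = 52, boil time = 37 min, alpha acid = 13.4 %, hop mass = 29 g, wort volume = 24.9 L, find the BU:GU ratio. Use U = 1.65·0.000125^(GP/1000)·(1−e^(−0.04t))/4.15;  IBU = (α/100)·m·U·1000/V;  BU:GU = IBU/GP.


U = 1.65·0.000125^(52/1000)·(1−e^(−0.04·37))/4.15 = 0.1924
IBU = (13.4/100)·29·0.1924·1000/24.9 = 30.0331
BU:GU = 30.0331/52

0.5776


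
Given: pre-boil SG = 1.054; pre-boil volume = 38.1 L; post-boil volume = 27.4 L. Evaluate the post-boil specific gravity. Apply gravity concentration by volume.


SG_post = 1 + (SG_pre − 1)·V_pre/V_post
pts_pre = (1.054 − 1)·1000 = 54.0000
pts_post = 54.0000·38.1/27.4 = 75.0876
SG_post = 1 + 75.0876/1000

1.0751


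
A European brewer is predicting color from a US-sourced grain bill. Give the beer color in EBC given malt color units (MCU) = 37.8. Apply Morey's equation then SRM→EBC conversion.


SRM = 1.4922·MCU^0.6859;  EBC = SRM·1.97
SRM = 1.4922·37.8^0.6859 = 18.0231
EBC = 18.0231·1.97

35.5054 EBC


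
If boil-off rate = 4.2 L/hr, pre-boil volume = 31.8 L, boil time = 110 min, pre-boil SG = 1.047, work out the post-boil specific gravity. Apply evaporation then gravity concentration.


V_post = V_pre − rate·(t/60);  SG_post = 1 + (SG_pre−1)·V_pre/V_post
V_post = 31.8 − 4.2·(110/60) = 24.1000
SG_post = 1 + (1.047 − 1)·31.8/24.1000

1.0620


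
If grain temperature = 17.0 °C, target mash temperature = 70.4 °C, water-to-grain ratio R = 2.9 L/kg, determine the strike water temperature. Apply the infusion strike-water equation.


T_strike = (0.41/R)·(T_mash − T_grain) + T_mash
T_strike = (0.41/2.9)·(70.4 − 17.0) + 70.4

77.9497 °C


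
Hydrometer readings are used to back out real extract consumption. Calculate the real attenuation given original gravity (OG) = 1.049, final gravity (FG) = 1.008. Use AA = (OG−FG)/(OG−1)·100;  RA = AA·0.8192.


AA = (1.049 − 1.008)/(1.049 − 1)·100 = 83.6735
RA = 83.6735·0.8192

68.5453 %


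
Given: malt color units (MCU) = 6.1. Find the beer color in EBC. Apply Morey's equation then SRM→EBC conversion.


SRM = 1.4922·MCU^0.6859;  EBC = SRM·1.97
SRM = 1.4922·6.1^0.6859 = 5.1580
EBC = 5.1580·1.97

10.1613 EBC


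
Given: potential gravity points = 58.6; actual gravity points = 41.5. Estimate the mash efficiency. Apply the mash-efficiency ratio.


efficiency = actual / potential × 100
efficiency = 41.5 / 58.6 × 100

70.8191 %


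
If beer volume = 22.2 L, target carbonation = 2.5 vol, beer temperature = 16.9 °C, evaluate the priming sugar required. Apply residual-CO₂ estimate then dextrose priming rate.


residual = 14.695·(0.01821 + 0.09011·e^(−0.04·T));  sugar = (target − residual)·4.0·V
residual = 14.695·(0.01821 + 0.09011·e^(−0.04·16.9)) = 0.9411
sugar = (2.5 − 0.9411)·4.0·22.2

138.4277 g


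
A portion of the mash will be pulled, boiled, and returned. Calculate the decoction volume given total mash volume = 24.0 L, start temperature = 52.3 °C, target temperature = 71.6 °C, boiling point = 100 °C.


V_dec = V_total·(T_target − T_start)/(T_boil − T_start)
V_dec = 24.0·(71.6 − 52.3)/(100 − 52.3)

9.7107 L


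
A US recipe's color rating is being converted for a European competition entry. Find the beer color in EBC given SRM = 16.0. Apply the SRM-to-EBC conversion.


EBC = SRM · 1.97
EBC = 16.0 · 1.97

31.5200 EBC


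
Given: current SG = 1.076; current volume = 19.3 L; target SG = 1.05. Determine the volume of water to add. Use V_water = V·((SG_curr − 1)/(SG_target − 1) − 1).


V_water = 19.3·((1.076 − 1)/(1.05 − 1) − 1)

10.0360 L


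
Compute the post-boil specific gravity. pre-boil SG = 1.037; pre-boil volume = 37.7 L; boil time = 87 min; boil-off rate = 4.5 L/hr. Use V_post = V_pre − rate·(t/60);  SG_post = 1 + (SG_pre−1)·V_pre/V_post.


V_post = 37.7 − 4.5·(87/60) = 31.1750
SG_post = 1 + (1.037 − 1)·37.7/31.1750

1.0447


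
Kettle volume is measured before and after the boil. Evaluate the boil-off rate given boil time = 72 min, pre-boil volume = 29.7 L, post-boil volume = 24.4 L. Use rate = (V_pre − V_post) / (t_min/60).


rate = (29.7 − 24.4) / (72/60)

4.4167 L/hr


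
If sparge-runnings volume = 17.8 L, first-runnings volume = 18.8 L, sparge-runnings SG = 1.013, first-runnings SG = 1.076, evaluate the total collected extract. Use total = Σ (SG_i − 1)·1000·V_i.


first = (1.076 − 1)·1000·18.8 = 1428.8000
sparge = (1.013 − 1)·1000·17.8 = 231.4000
total = 1428.8000 + 231.4000

1660.2000 gravity·L


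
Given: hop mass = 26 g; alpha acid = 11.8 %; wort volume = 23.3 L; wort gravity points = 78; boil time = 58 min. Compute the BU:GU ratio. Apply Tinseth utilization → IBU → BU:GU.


U = 1.65·0.000125^(GP/1000)·(1−e^(−0.04t))/4.15;  IBU = (α/100)·m·U·1000/V;  BU:GU = IBU/GP
U = 1.65·0.000125^(78/1000)·(1−e^(−0.04·58))/4.15 = 0.1779
IBU = (11.8/100)·26·0.1779·1000/23.3 = 23.4190
BU:GU = 23.4190/78

0.3002


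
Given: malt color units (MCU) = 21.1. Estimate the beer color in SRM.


SRM = 1.4922 · MCU^0.6859
SRM = 1.4922 · 21.1^0.6859

12.0824 SRM


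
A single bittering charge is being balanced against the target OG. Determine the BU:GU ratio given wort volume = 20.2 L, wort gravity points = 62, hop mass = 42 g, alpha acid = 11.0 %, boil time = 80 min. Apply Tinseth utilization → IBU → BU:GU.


U = 1.65·0.000125^(GP/1000)·(1−e^(−0.04t))/4.15;  IBU = (α/100)·m·U·1000/V;  BU:GU = IBU/GP
U = 1.65·0.000125^(62/1000)·(1−e^(−0.04·80))/4.15 = 0.2185
IBU = (11.0/100)·42·0.2185·1000/20.2 = 49.9645
BU:GU = 49.9645/62

0.8059


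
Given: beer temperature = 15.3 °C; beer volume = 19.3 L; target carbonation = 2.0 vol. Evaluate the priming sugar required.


residual = 14.695·(0.01821 + 0.09011·e^(−0.04·T));  sugar = (target − residual)·4.0·V
residual = 14.695·(0.01821 + 0.09011·e^(−0.04·15.3)) = 0.9856
sugar = (2.0 − 0.9856)·4.0·19.3

78.3082 g


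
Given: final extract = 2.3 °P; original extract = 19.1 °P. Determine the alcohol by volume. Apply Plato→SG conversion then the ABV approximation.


SG = 259/(259 − P);  ABV = (OG − FG)·131.25
OG = 259/(259 − 19.1) = 1.0796
FG = 259/(259 − 2.3) = 1.0090
ABV = (1.0796 − 1.0090)·131.25

9.2737 % ABV


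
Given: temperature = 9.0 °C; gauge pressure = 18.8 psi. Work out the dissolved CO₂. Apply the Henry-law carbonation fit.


vols = (P + 14.695)·(0.01821 + 0.09011·e^(−0.04·T))
vols = (18.8 + 14.695)·(0.01821 + 0.09011·e^(−0.04·9.0))

2.7157 volumes


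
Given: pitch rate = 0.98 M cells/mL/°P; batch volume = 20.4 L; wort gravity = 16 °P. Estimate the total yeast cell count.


cells (billions) = rate · V_L · °P
cells = 0.98 · 20.4 · 16

319.8720 billion cells
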